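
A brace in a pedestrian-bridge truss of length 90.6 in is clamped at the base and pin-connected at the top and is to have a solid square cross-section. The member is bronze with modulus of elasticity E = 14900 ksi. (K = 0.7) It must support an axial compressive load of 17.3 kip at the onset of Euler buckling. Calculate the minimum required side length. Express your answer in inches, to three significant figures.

L_e = K·L = 0.7 × 90.6 = 63.42 in
Required I = P_cr·L_e²/(π²E) = 1.730×10^4 × 63.42² / (π² × 1.49×10^7) = 0.4732 in⁴
Solid square: I = a⁴/12  ⇒  a = (12I)^(1/4) = (12×0.4732)^(1/4) = 1.54 in

a ≈ 1.54 in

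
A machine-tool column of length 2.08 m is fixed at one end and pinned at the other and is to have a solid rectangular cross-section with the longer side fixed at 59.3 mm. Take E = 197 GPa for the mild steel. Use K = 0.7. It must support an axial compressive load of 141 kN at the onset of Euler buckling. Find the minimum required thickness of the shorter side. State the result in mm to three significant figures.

b ≈ 31.5 mm

L_e = K·L = 0.7 × 2.08 = 1.456 m
Required I = P_cr·L_e²/(π²E) = 1.410×10^5 × 1.456² / (π² × 1.97×10^11) = 1.537×10^-7 m⁴
I_req = 1.537×10^5 mm⁴
Rectangle, weak axis: I_min = h·b³/12 with h = 59.3 mm fixed  ⇒  b = (12I/h)^(1/3) = 31.5 mm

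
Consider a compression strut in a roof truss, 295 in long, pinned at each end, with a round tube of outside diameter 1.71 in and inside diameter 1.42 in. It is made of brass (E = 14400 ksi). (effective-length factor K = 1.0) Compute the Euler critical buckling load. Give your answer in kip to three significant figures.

d_o = 1.71 in, d_i = 1.42 in
I = π(d_o⁴ − d_i⁴)/64 = π(1.71⁴ − 1.420⁴)/64 = 0.2201 in⁴
Effective length L_e = K·L = 1 × 295 = 295.0 in
P_cr = π²EI / L_e² = π² × 14400×10³ × 0.2201 / 295.0² = 359.5 lb

P_cr ≈ 0.360 kip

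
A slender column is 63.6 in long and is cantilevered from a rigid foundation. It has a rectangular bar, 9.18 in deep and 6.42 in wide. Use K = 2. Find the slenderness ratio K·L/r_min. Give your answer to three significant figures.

λ ≈ 68.6

For a rectangle r_min = b/√12 = 6.42/√12 = 1.853 in
L_e = K·L = 2 × 63.6 = 127.2 in
λ = L_e / r_min = 127.20 / 1.853 = 68.6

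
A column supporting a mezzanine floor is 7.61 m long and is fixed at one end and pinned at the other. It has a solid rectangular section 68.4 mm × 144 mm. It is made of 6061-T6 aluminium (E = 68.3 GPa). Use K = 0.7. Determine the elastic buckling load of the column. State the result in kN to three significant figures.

P_cr ≈ 91.2 kN

Buckling occurs about the weak axis: I_min = h·b³/12 with b = 68.4 mm (the shorter side).
I_min = 144×68.4³/12 = 3.840×10^6 mm⁴
I = 3.840×10^6 mm⁴ = 3.840×10^-6 m⁴
Effective length L_e = K·L = 0.7 × 7.61 = 5.327 m
P_cr = π²EI / L_e² = π² × 68.3×10⁹ × 3.840×10^-6 / 5.327² = 9.122×10^4 N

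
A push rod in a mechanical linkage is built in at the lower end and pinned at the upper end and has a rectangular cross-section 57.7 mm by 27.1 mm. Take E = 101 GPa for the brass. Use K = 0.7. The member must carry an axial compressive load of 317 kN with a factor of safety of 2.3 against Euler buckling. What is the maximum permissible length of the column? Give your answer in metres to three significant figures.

L_max ≈ 0.517 m

Buckling occurs about the weak axis: I_min = h·b³/12 with b = 27.1 mm (the shorter side).
I_min = 57.7×27.1³/12 = 9.570×10^4 mm⁴
I = 9.570×10^-8 m⁴
Required critical load P_cr = n·P = 2.3 × 317 = 729.1 kN = 7.291×10^5 N
From P_cr = π²EI/(K·L)²:  L = (1/K)·√(π²EI/P_cr) = (1/0.7)·√(π²×1.01×10^11×9.570×10^-8/7.291×10^5)
L = 0.517 m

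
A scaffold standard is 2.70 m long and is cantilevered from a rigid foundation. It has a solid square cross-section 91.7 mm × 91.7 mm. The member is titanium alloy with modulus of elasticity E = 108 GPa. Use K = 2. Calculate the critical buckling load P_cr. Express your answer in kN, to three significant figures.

P_cr ≈ 215 kN

I = a⁴/12 = 91.7⁴/12 = 5.892×10^6 mm⁴
I = 5.892×10^6 mm⁴ = 5.892×10^-6 m⁴
Effective length L_e = K·L = 2 × 2.70 = 5.400 m
P_cr = π²EI / L_e² = π² × 108×10⁹ × 5.892×10^-6 / 5.400² = 2.154×10^5 N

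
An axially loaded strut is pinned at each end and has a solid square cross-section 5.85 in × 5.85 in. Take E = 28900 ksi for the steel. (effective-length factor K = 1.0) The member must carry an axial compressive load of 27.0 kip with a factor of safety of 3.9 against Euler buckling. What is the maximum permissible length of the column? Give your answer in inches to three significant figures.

L_max ≈ 514 in

I = a⁴/12 = 5.85⁴/12 = 97.60 in⁴
Required critical load P_cr = n·P = 3.9 × 27.0 = 105.3 kip = 1.053×10^5 lb
From P_cr = π²EI/(K·L)²:  L = (1/K)·√(π²EI/P_cr) = (1/1)·√(π²×2.89×10^7×97.60/1.053×10^5)
L = 514 in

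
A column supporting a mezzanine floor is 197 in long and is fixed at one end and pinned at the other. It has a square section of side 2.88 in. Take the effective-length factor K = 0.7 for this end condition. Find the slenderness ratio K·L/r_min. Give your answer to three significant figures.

I = a⁴/12 = 2.88⁴/12 = 5.733 in⁴
A = 8.294 in²;  r_min = √(I/A) = √(5.733/8.294) = 0.8314 in
L_e = K·L = 0.7 × 197 = 137.9 in
λ = L_e / r_min = 137.90 / 0.8314 = 166

λ ≈ 166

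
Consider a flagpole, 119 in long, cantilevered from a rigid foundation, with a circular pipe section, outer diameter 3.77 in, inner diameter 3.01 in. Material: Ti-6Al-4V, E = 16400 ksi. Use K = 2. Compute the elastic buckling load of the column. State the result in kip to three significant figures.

P_cr ≈ 16.8 kip

d_o = 3.77 in, d_i = 3.01 in
I = π(d_o⁴ − d_i⁴)/64 = π(3.77⁴ − 3.010⁴)/64 = 5.887 in⁴
Effective length L_e = K·L = 2 × 119 = 238.0 in
P_cr = π²EI / L_e² = π² × 16400×10³ × 5.887 / 238.0² = 1.682×10^4 lb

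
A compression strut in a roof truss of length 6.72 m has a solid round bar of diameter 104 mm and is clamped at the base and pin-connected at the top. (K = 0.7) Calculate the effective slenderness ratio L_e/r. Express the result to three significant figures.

λ ≈ 181

I = πd⁴/64 = π×104⁴/64 = 5.743×10^6 mm⁴
A = 8.495×10^3 mm²;  r_min = √(I/A) = √(5.743×10^6/8.495×10^3) = 26.00 mm
L_e = K·L = 0.7 × 6.72 m = 4.704 m = 4704.0 mm
λ = L_e / r_min = 4704.0 / 26.00 = 181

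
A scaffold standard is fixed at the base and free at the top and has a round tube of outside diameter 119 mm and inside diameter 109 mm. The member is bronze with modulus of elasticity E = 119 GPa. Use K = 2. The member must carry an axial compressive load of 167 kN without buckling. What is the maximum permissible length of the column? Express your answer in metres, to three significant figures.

d_o = 119 mm, d_i = 109 mm
I = π(d_o⁴ − d_i⁴)/64 = π(119⁴ − 109.0⁴)/64 = 2.915×10^6 mm⁴
I = 2.915×10^-6 m⁴
At the buckling limit P_cr = P = 1.670×10^5 N
From P_cr = π²EI/(K·L)²:  L = (1/K)·√(π²EI/P_cr) = (1/2)·√(π²×1.19×10^11×2.915×10^-6/1.670×10^5)
L = 2.26 m

L_max ≈ 2.26 m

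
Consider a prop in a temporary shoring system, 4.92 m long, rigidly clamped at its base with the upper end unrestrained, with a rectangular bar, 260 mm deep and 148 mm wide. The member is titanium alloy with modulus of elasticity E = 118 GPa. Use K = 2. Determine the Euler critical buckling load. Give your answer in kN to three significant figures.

P_cr ≈ 845 kN

Buckling occurs about the weak axis: I_min = h·b³/12 with b = 148 mm (the shorter side).
I_min = 260×148³/12 = 7.024×10^7 mm⁴
I = 7.024×10^7 mm⁴ = 7.024×10^-5 m⁴
Effective length L_e = K·L = 2 × 4.92 = 9.840 m
P_cr = π²EI / L_e² = π² × 118×10⁹ × 7.024×10^-5 / 9.840² = 8.448×10^5 N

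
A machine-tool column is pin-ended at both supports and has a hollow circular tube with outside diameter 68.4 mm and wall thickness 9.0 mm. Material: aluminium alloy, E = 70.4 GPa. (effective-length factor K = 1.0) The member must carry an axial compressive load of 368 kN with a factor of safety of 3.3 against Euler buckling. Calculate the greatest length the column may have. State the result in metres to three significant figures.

Inner diameter d_i = 68.4 − 2×9.0 = 50.40 mm
I = π(d_o⁴ − d_i⁴)/64 = π(68.4⁴ − 50.40⁴)/64 = 7.577×10^5 mm⁴
I = 7.577×10^-7 m⁴
Required critical load P_cr = n·P = 3.3 × 368 = 1214 kN = 1.214×10^6 N
From P_cr = π²EI/(K·L)²:  L = (1/K)·√(π²EI/P_cr) = (1/1)·√(π²×7.04×10^10×7.577×10^-7/1.214×10^6)
L = 0.658 m

L_max ≈ 0.658 m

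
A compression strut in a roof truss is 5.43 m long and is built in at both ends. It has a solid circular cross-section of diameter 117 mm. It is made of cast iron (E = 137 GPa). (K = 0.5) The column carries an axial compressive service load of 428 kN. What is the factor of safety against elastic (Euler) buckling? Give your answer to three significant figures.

n ≈ 3.94

I = πd⁴/64 = π×117⁴/64 = 9.198×10^6 mm⁴
I = 9.198×10^6 mm⁴ = 9.198×10^-6 m⁴
Effective length L_e = K·L = 0.5 × 5.43 = 2.715 m
P_cr = π²EI / L_e² = π² × 137×10⁹ × 9.198×10^-6 / 2.715² = 1.687×10^6 N
Factor of safety n = P_cr / P = 1687.3 / 428 = 3.94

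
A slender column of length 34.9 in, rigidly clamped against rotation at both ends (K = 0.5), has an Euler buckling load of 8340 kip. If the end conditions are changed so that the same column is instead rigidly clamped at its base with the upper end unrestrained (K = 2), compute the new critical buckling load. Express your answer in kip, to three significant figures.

P_cr ≈ 521 kip

P_cr ∝ 1/K², so P_cr,new = P_cr,old × (K_old/K_new)² = 8340 × (0.5/2)²
= 8340 × 0.06250 = 521 kip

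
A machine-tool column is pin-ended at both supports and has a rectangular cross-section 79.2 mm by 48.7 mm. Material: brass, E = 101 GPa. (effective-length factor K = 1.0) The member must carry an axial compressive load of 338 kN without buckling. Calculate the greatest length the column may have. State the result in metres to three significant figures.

Buckling occurs about the weak axis: I_min = h·b³/12 with b = 48.7 mm (the shorter side).
I_min = 79.2×48.7³/12 = 7.623×10^5 mm⁴
I = 7.623×10^-7 m⁴
At the buckling limit P_cr = P = 3.380×10^5 N
From P_cr = π²EI/(K·L)²:  L = (1/K)·√(π²EI/P_cr) = (1/1)·√(π²×1.01×10^11×7.623×10^-7/3.380×10^5)
L = 1.50 m

L_max ≈ 1.50 m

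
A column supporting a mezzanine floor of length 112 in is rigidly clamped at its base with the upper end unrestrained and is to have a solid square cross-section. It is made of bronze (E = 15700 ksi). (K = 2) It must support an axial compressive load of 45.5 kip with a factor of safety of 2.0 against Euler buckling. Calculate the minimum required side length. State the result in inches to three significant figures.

a ≈ 4.34 in

Required P_cr = n·P = 2.0 × 45.5 = 91.00 kip
L_e = K·L = 2 × 112 = 224.0 in
Required I = P_cr·L_e²/(π²E) = 9.100×10^4 × 224.0² / (π² × 1.57×10^7) = 29.47 in⁴
Solid square: I = a⁴/12  ⇒  a = (12I)^(1/4) = (12×29.47)^(1/4) = 4.34 in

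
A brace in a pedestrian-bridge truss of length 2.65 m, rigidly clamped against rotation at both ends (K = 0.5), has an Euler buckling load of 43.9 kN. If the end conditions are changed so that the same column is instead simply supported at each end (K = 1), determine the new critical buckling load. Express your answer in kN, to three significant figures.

P_cr ≈ 11.0 kN

P_cr ∝ 1/K², so P_cr,new = P_cr,old × (K_old/K_new)² = 43.9 × (0.5/1)²
= 43.9 × 0.2500 = 11.0 kN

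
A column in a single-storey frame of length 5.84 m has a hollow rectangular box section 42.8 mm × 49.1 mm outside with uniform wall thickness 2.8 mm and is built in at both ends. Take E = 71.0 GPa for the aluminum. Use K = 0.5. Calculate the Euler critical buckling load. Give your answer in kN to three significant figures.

Inner dimensions: h_i = 49.1 − 2×2.8 = 43.50 mm, b_i = 42.8 − 2×2.8 = 37.20 mm
Weak-axis I_min = (h_o·b_o³ − h_i·b_i³)/12 with b_o = 42.8, b_i = 37.20 mm (shorter outer/inner sides).
I_min = (49.1×42.8³ − 43.50×37.20³)/12 = 1.342×10^5 mm⁴
I = 1.342×10^5 mm⁴ = 1.342×10^-7 m⁴
Effective length L_e = K·L = 0.5 × 5.84 = 2.920 m
P_cr = π²EI / L_e² = π² × 71.0×10⁹ × 1.342×10^-7 / 2.920² = 1.103×10^4 N

P_cr ≈ 11.0 kN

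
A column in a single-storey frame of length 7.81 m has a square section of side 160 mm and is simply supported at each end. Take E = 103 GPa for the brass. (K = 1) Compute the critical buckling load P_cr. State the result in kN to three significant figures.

I = a⁴/12 = 160⁴/12 = 5.461×10^7 mm⁴
I = 5.461×10^7 mm⁴ = 5.461×10^-5 m⁴
Effective length L_e = K·L = 1 × 7.81 = 7.810 m
P_cr = π²EI / L_e² = π² × 103×10⁹ × 5.461×10^-5 / 7.810² = 9.102×10^5 N

P_cr ≈ 910 kN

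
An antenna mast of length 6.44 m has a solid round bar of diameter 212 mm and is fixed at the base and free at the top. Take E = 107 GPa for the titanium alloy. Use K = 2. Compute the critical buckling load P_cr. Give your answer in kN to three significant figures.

I = πd⁴/64 = π×212⁴/64 = 9.915×10^7 mm⁴
I = 9.915×10^7 mm⁴ = 9.915×10^-5 m⁴
Effective length L_e = K·L = 2 × 6.44 = 12.88 m
P_cr = π²EI / L_e² = π² × 107×10⁹ × 9.915×10^-5 / 12.88² = 6.312×10^5 N

P_cr ≈ 631 kN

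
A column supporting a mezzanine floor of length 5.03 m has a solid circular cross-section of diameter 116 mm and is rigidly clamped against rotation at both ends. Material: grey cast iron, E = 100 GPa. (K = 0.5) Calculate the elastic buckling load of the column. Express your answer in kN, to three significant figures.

I = πd⁴/64 = π×116⁴/64 = 8.888×10^6 mm⁴
I = 8.888×10^6 mm⁴ = 8.888×10^-6 m⁴
Effective length L_e = K·L = 0.5 × 5.03 = 2.515 m
P_cr = π²EI / L_e² = π² × 100×10⁹ × 8.888×10^-6 / 2.515² = 1.387×10^6 N

P_cr ≈ 1390 kN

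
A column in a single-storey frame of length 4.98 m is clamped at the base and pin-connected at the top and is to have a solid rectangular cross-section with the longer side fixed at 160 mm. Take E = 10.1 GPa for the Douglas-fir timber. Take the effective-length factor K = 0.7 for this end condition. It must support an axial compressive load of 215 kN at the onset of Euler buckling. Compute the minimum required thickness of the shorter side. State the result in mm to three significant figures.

b ≈ 125 mm

L_e = K·L = 0.7 × 4.98 = 3.486 m
Required I = P_cr·L_e²/(π²E) = 2.150×10^5 × 3.486² / (π² × 1.01×10^10) = 2.621×10^-5 m⁴
I_req = 2.621×10^7 mm⁴
Rectangle, weak axis: I_min = h·b³/12 with h = 160 mm fixed  ⇒  b = (12I/h)^(1/3) = 125 mm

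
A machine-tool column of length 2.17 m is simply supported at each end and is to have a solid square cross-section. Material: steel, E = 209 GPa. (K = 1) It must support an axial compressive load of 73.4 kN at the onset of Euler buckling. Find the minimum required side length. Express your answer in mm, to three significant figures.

a ≈ 37.7 mm

L_e = K·L = 1 × 2.17 = 2.170 m
Required I = P_cr·L_e²/(π²E) = 7.340×10^4 × 2.170² / (π² × 2.09×10^11) = 1.676×10^-7 m⁴
I_req = 1.676×10^5 mm⁴
Solid square: I = a⁴/12  ⇒  a = (12I)^(1/4) = (12×1.676×10^5)^(1/4) = 37.7 mm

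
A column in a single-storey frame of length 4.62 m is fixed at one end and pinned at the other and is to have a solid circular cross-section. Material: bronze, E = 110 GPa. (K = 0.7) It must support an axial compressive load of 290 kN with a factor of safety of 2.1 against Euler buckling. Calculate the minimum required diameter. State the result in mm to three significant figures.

Required P_cr = n·P = 2.1 × 290 = 609.0 kN
L_e = K·L = 0.7 × 4.62 = 3.234 m
Required I = P_cr·L_e²/(π²E) = 6.090×10^5 × 3.234² / (π² × 1.10×10^11) = 5.867×10^-6 m⁴
I_req = 5.867×10^6 mm⁴
Solid circle: I = πd⁴/64  ⇒  d = (64I/π)^(1/4) = (64×5.867×10^6/π)^(1/4) = 105 mm

d ≈ 105 mm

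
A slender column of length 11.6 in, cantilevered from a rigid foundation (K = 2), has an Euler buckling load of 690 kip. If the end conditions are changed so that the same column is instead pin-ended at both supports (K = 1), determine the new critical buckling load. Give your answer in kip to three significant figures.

P_cr ≈ 2760 kip

P_cr ∝ 1/K², so P_cr,new = P_cr,old × (K_old/K_new)² = 690 × (2/1)²
= 690 × 4.000 = 2760 kip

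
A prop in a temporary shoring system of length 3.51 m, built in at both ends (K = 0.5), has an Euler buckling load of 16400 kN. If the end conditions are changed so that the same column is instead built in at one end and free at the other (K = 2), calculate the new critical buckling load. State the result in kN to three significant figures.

P_cr ∝ 1/K², so P_cr,new = P_cr,old × (K_old/K_new)² = 16400 × (0.5/2)²
= 16400 × 0.06250 = 1020 kN

P_cr ≈ 1020 kN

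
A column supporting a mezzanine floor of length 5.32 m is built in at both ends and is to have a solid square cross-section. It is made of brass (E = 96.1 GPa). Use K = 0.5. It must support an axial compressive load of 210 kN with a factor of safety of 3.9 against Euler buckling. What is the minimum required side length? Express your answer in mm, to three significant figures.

Required P_cr = n·P = 3.9 × 210 = 819.0 kN
L_e = K·L = 0.5 × 5.32 = 2.660 m
Required I = P_cr·L_e²/(π²E) = 8.190×10^5 × 2.660² / (π² × 9.61×10^10) = 6.110×10^-6 m⁴
I_req = 6.110×10^6 mm⁴
Solid square: I = a⁴/12  ⇒  a = (12I)^(1/4) = (12×6.110×10^6)^(1/4) = 92.5 mm

a ≈ 92.5 mm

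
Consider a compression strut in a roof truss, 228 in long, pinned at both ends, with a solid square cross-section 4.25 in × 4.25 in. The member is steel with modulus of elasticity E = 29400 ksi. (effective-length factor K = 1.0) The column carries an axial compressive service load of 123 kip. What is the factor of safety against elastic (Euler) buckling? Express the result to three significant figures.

n ≈ 1.23

I = a⁴/12 = 4.25⁴/12 = 27.19 in⁴
Effective length L_e = K·L = 1 × 228 = 228.0 in
P_cr = π²EI / L_e² = π² × 29400×10³ × 27.19 / 228.0² = 1.518×10^5 lb
Factor of safety n = P_cr / P = 151.76 / 123 = 1.23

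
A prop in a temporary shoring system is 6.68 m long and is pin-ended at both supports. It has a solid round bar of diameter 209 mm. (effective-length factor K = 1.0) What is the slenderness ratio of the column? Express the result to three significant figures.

For a solid circle r = d/4 = 209/4 = 52.25 mm
L_e = K·L = 1 × 6.68 m = 6.680 m = 6680.0 mm
λ = L_e / r_min = 6680.0 / 52.25 = 128

λ ≈ 128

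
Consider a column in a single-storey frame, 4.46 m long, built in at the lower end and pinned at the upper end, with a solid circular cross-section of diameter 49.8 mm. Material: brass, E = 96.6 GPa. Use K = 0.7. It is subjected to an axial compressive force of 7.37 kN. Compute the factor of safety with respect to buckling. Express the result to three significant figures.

n ≈ 4.01

I = πd⁴/64 = π×49.8⁴/64 = 3.019×10^5 mm⁴
I = 3.019×10^5 mm⁴ = 3.019×10^-7 m⁴
Effective length L_e = K·L = 0.7 × 4.46 = 3.122 m
P_cr = π²EI / L_e² = π² × 96.6×10⁹ × 3.019×10^-7 / 3.122² = 2.953×10^4 N
Factor of safety n = P_cr / P = 29.532 / 7.37 = 4.01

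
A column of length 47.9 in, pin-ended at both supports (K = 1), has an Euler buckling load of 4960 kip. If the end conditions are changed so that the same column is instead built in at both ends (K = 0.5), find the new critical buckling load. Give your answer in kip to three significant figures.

P_cr ∝ 1/K², so P_cr,new = P_cr,old × (K_old/K_new)² = 4960 × (1/0.5)²
= 4960 × 4.000 = 19800 kip

P_cr ≈ 19800 kip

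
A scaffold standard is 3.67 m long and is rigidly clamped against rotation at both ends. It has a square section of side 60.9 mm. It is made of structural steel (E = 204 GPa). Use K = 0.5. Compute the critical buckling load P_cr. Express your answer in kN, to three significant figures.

P_cr ≈ 685 kN

I = a⁴/12 = 60.9⁴/12 = 1.146×10^6 mm⁴
I = 1.146×10^6 mm⁴ = 1.146×10^-6 m⁴
Effective length L_e = K·L = 0.5 × 3.67 = 1.835 m
P_cr = π²EI / L_e² = π² × 204×10⁹ × 1.146×10^-6 / 1.835² = 6.854×10^5 N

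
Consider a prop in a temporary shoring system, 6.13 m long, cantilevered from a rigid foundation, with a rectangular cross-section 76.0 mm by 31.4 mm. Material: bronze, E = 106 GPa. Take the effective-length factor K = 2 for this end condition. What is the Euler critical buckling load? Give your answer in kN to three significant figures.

P_cr ≈ 1.36 kN

Buckling occurs about the weak axis: I_min = h·b³/12 with b = 31.4 mm (the shorter side).
I_min = 76.0×31.4³/12 = 1.961×10^5 mm⁴
I = 1.961×10^5 mm⁴ = 1.961×10^-7 m⁴
Effective length L_e = K·L = 2 × 6.13 = 12.26 m
P_cr = π²EI / L_e² = π² × 106×10⁹ × 1.961×10^-7 / 12.26² = 1.365×10^3 N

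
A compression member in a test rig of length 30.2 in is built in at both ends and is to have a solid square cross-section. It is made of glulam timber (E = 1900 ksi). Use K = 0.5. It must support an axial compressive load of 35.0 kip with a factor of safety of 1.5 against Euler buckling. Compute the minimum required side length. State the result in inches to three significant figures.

Required P_cr = n·P = 1.5 × 35.0 = 52.50 kip
L_e = K·L = 0.5 × 30.2 = 15.10 in
Required I = P_cr·L_e²/(π²E) = 5.250×10^4 × 15.10² / (π² × 1.90×10^6) = 0.6384 in⁴
Solid square: I = a⁴/12  ⇒  a = (12I)^(1/4) = (12×0.6384)^(1/4) = 1.66 in

a ≈ 1.66 in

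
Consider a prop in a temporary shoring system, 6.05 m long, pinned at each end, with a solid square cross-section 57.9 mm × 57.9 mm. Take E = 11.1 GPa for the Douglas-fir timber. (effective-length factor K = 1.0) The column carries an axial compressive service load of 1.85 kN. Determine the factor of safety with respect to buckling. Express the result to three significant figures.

n ≈ 1.52

I = a⁴/12 = 57.9⁴/12 = 9.366×10^5 mm⁴
I = 9.366×10^5 mm⁴ = 9.366×10^-7 m⁴
Effective length L_e = K·L = 1 × 6.05 = 6.050 m
P_cr = π²EI / L_e² = π² × 11.1×10⁹ × 9.366×10^-7 / 6.050² = 2.803×10^3 N
Factor of safety n = P_cr / P = 2.8031 / 1.85 = 1.52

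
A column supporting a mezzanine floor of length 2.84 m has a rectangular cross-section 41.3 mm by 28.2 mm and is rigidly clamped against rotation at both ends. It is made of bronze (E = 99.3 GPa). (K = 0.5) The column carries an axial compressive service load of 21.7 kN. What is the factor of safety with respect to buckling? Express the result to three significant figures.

n ≈ 1.73

Buckling occurs about the weak axis: I_min = h·b³/12 with b = 28.2 mm (the shorter side).
I_min = 41.3×28.2³/12 = 7.718×10^4 mm⁴
I = 7.718×10^4 mm⁴ = 7.718×10^-8 m⁴
Effective length L_e = K·L = 0.5 × 2.84 = 1.420 m
P_cr = π²EI / L_e² = π² × 99.3×10⁹ × 7.718×10^-8 / 1.420² = 3.751×10^4 N
Factor of safety n = P_cr / P = 37.514 / 21.7 = 1.73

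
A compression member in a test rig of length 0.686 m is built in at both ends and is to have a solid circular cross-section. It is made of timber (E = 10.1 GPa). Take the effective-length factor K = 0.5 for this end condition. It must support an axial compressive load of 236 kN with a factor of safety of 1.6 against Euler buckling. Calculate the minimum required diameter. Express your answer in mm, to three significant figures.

Required P_cr = n·P = 1.6 × 236 = 377.6 kN
L_e = K·L = 0.5 × 0.686 = 0.3430 m
Required I = P_cr·L_e²/(π²E) = 3.776×10^5 × 0.3430² / (π² × 1.01×10^10) = 4.457×10^-7 m⁴
I_req = 4.457×10^5 mm⁴
Solid circle: I = πd⁴/64  ⇒  d = (64I/π)^(1/4) = (64×4.457×10^5/π)^(1/4) = 54.9 mm

d ≈ 54.9 mm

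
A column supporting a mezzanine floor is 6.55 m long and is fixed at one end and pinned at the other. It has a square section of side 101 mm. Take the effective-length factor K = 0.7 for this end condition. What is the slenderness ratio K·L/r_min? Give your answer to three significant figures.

I = a⁴/12 = 101⁴/12 = 8.672×10^6 mm⁴
A = 1.020×10^4 mm²;  r_min = √(I/A) = √(8.672×10^6/1.020×10^4) = 29.16 mm
L_e = K·L = 0.7 × 6.55 m = 4.585 m = 4585.0 mm
λ = L_e / r_min = 4585.0 / 29.16 = 157

λ ≈ 157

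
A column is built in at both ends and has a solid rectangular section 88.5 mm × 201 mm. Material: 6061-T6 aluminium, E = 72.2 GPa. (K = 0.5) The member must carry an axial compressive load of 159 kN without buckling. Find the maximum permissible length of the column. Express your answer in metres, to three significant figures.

L_max ≈ 14.4 m

Buckling occurs about the weak axis: I_min = h·b³/12 with b = 88.5 mm (the shorter side).
I_min = 201×88.5³/12 = 1.161×10^7 mm⁴
I = 1.161×10^-5 m⁴
At the buckling limit P_cr = P = 1.590×10^5 N
From P_cr = π²EI/(K·L)²:  L = (1/K)·√(π²EI/P_cr) = (1/0.5)·√(π²×7.22×10^10×1.161×10^-5/1.590×10^5)
L = 14.4 m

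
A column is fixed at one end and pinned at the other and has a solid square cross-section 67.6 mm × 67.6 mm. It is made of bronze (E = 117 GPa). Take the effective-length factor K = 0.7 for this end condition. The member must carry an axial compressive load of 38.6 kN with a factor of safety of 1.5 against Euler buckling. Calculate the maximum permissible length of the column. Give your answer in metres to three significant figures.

L_max ≈ 8.42 m

I = a⁴/12 = 67.6⁴/12 = 1.740×10^6 mm⁴
I = 1.740×10^-6 m⁴
Required critical load P_cr = n·P = 1.5 × 38.6 = 57.90 kN = 5.790×10^4 N
From P_cr = π²EI/(K·L)²:  L = (1/K)·√(π²EI/P_cr) = (1/0.7)·√(π²×1.17×10^11×1.740×10^-6/5.790×10^4)
L = 8.42 m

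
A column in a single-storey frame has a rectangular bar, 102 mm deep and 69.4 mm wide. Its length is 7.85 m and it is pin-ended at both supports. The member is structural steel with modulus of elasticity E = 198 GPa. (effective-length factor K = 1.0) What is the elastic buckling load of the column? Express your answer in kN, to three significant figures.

P_cr ≈ 90.1 kN

Buckling occurs about the weak axis: I_min = h·b³/12 with b = 69.4 mm (the shorter side).
I_min = 102×69.4³/12 = 2.841×10^6 mm⁴
I = 2.841×10^6 mm⁴ = 2.841×10^-6 m⁴
Effective length L_e = K·L = 1 × 7.85 = 7.850 m
P_cr = π²EI / L_e² = π² × 198×10⁹ × 2.841×10^-6 / 7.850² = 9.010×10^4 N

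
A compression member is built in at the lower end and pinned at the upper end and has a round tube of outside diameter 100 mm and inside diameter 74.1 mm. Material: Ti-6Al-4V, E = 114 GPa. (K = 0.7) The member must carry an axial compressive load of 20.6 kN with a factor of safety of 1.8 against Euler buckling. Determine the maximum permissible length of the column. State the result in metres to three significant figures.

d_o = 100 mm, d_i = 74.1 mm
I = π(d_o⁴ − d_i⁴)/64 = π(100⁴ − 74.10⁴)/64 = 3.429×10^6 mm⁴
I = 3.429×10^-6 m⁴
Required critical load P_cr = n·P = 1.8 × 20.6 = 37.08 kN = 3.708×10^4 N
From P_cr = π²EI/(K·L)²:  L = (1/K)·√(π²EI/P_cr) = (1/0.7)·√(π²×1.14×10^11×3.429×10^-6/3.708×10^4)
L = 14.6 m

L_max ≈ 14.6 m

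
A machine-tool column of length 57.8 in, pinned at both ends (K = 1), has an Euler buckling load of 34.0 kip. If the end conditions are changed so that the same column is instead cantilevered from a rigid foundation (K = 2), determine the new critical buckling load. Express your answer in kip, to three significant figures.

P_cr ≈ 8.50 kip

P_cr ∝ 1/K², so P_cr,new = P_cr,old × (K_old/K_new)² = 34.0 × (1/2)²
= 34.0 × 0.2500 = 8.50 kip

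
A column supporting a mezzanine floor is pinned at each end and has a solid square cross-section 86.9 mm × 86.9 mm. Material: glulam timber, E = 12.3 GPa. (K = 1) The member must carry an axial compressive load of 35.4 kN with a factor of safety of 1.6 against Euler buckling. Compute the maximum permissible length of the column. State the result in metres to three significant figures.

I = a⁴/12 = 86.9⁴/12 = 4.752×10^6 mm⁴
I = 4.752×10^-6 m⁴
Required critical load P_cr = n·P = 1.6 × 35.4 = 56.64 kN = 5.664×10^4 N
From P_cr = π²EI/(K·L)²:  L = (1/K)·√(π²EI/P_cr) = (1/1)·√(π²×1.23×10^10×4.752×10^-6/5.664×10^4)
L = 3.19 m

L_max ≈ 3.19 m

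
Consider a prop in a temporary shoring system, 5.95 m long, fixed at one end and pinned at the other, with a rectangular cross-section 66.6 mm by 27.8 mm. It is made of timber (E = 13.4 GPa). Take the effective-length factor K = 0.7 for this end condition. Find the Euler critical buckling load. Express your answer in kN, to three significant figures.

Buckling occurs about the weak axis: I_min = h·b³/12 with b = 27.8 mm (the shorter side).
I_min = 66.6×27.8³/12 = 1.192×10^5 mm⁴
I = 1.192×10^5 mm⁴ = 1.192×10^-7 m⁴
Effective length L_e = K·L = 0.7 × 5.95 = 4.165 m
P_cr = π²EI / L_e² = π² × 13.4×10⁹ × 1.192×10^-7 / 4.165² = 909.1 N

P_cr ≈ 0.909 kN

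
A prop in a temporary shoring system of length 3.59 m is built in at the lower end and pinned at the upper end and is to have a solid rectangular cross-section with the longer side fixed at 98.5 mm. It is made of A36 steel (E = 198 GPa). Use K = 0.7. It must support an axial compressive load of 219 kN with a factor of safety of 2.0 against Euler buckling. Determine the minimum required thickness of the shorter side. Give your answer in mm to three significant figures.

Required P_cr = n·P = 2.0 × 219 = 438.0 kN
L_e = K·L = 0.7 × 3.59 = 2.513 m
Required I = P_cr·L_e²/(π²E) = 4.380×10^5 × 2.513² / (π² × 1.98×10^11) = 1.415×10^-6 m⁴
I_req = 1.415×10^6 mm⁴
Rectangle, weak axis: I_min = h·b³/12 with h = 98.5 mm fixed  ⇒  b = (12I/h)^(1/3) = 55.7 mm

b ≈ 55.7 mm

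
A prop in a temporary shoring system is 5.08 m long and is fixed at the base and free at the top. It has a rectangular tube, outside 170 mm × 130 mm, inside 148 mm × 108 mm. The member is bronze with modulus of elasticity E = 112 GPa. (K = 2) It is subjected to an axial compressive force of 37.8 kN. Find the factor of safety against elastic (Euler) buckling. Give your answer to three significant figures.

Weak-axis I_min = (h_o·b_o³ − h_i·b_i³)/12 with b_o = 130, b_i = 108.0 mm (shorter outer/inner sides).
I_min = (170×130³ − 148.0×108.0³)/12 = 1.559×10^7 mm⁴
I = 1.559×10^7 mm⁴ = 1.559×10^-5 m⁴
Effective length L_e = K·L = 2 × 5.08 = 10.16 m
P_cr = π²EI / L_e² = π² × 112×10⁹ × 1.559×10^-5 / 10.16² = 1.669×10^5 N
Factor of safety n = P_cr / P = 166.92 / 37.8 = 4.42

n ≈ 4.42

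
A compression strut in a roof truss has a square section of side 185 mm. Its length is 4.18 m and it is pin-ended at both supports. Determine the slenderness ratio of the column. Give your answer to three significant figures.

For a square r = a/√12 = 185/√12 = 53.40 mm
L_e = K·L = 1 × 4.18 m = 4.180 m = 4180.0 mm
λ = L_e / r_min = 4180.0 / 53.40 = 78.3

λ ≈ 78.3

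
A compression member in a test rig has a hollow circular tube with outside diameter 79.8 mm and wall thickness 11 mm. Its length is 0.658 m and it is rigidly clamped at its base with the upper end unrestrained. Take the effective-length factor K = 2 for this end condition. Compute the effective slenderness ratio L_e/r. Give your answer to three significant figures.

Inner diameter d_i = 79.8 − 2×11 = 57.80 mm
I = π(d_o⁴ − d_i⁴)/64 = π(79.8⁴ − 57.80⁴)/64 = 1.443×10^6 mm⁴
A = 2.378×10^3 mm²;  r_min = √(I/A) = √(1.443×10^6/2.378×10^3) = 24.63 mm
L_e = K·L = 2 × 0.658 m = 1.316 m = 1316.0 mm
λ = L_e / r_min = 1316.0 / 24.63 = 53.4

λ ≈ 53.4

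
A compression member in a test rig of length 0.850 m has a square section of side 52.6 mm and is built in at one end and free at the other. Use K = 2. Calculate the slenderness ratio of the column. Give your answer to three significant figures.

For a square r = a/√12 = 52.6/√12 = 15.18 mm
L_e = K·L = 2 × 0.850 m = 1.700 m = 1700.0 mm
λ = L_e / r_min = 1700.0 / 15.18 = 112

λ ≈ 112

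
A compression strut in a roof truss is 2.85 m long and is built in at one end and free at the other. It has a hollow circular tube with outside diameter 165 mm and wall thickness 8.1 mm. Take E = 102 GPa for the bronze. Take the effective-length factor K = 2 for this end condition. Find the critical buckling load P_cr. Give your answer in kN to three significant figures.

Inner diameter d_i = 165 − 2×8.1 = 148.8 mm
I = π(d_o⁴ − d_i⁴)/64 = π(165⁴ − 148.8⁴)/64 = 1.232×10^7 mm⁴
I = 1.232×10^7 mm⁴ = 1.232×10^-5 m⁴
Effective length L_e = K·L = 2 × 2.85 = 5.700 m
P_cr = π²EI / L_e² = π² × 102×10⁹ × 1.232×10^-5 / 5.700² = 3.817×10^5 N

P_cr ≈ 382 kN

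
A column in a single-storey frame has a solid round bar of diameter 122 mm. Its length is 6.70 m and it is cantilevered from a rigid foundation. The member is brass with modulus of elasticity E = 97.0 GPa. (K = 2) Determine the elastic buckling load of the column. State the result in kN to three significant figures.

P_cr ≈ 58.0 kN

I = πd⁴/64 = π×122⁴/64 = 1.087×10^7 mm⁴
I = 1.087×10^7 mm⁴ = 1.087×10^-5 m⁴
Effective length L_e = K·L = 2 × 6.70 = 13.40 m
P_cr = π²EI / L_e² = π² × 97.0×10⁹ × 1.087×10^-5 / 13.40² = 5.798×10^4 N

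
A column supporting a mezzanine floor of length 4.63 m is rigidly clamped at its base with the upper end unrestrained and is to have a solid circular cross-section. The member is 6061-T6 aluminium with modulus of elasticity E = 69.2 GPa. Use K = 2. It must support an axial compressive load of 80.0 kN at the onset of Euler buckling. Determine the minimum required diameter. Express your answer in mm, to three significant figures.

L_e = K·L = 2 × 4.63 = 9.260 m
Required I = P_cr·L_e²/(π²E) = 8.000×10^4 × 9.260² / (π² × 6.92×10^10) = 1.004×10^-5 m⁴
I_req = 1.004×10^7 mm⁴
Solid circle: I = πd⁴/64  ⇒  d = (64I/π)^(1/4) = (64×1.004×10^7/π)^(1/4) = 120 mm

d ≈ 120 mm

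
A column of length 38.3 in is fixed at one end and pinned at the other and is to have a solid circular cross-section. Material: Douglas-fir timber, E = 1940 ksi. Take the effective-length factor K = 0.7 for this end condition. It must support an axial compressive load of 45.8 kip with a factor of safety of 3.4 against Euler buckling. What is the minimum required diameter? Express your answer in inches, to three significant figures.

Required P_cr = n·P = 3.4 × 45.8 = 155.7 kip
L_e = K·L = 0.7 × 38.3 = 26.81 in
Required I = P_cr·L_e²/(π²E) = 1.557×10^5 × 26.81² / (π² × 1.94×10^6) = 5.846 in⁴
Solid circle: I = πd⁴/64  ⇒  d = (64I/π)^(1/4) = (64×5.846/π)^(1/4) = 3.30 in

d ≈ 3.30 in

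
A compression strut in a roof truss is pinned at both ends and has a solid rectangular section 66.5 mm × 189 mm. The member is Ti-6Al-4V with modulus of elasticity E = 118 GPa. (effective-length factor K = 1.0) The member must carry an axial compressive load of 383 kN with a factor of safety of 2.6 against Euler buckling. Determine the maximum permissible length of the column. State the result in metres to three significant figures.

Buckling occurs about the weak axis: I_min = h·b³/12 with b = 66.5 mm (the shorter side).
I_min = 189×66.5³/12 = 4.632×10^6 mm⁴
I = 4.632×10^-6 m⁴
Required critical load P_cr = n·P = 2.6 × 383 = 995.8 kN = 9.958×10^5 N
From P_cr = π²EI/(K·L)²:  L = (1/K)·√(π²EI/P_cr) = (1/1)·√(π²×1.18×10^11×4.632×10^-6/9.958×10^5)
L = 2.33 m

L_max ≈ 2.33 m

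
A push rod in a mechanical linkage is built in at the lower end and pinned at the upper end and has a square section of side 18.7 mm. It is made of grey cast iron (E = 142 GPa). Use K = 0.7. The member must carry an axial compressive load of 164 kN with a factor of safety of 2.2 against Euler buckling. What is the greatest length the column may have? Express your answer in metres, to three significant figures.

I = a⁴/12 = 18.7⁴/12 = 1.019×10^4 mm⁴
I = 1.019×10^-8 m⁴
Required critical load P_cr = n·P = 2.2 × 164 = 360.8 kN = 3.608×10^5 N
From P_cr = π²EI/(K·L)²:  L = (1/K)·√(π²EI/P_cr) = (1/0.7)·√(π²×1.42×10^11×1.019×10^-8/3.608×10^5)
L = 0.284 m

L_max ≈ 0.284 m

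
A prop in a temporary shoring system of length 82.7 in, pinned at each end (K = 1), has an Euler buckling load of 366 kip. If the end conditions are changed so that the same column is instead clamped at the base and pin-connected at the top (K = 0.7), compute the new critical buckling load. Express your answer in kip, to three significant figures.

P_cr ≈ 747 kip

P_cr ∝ 1/K², so P_cr,new = P_cr,old × (K_old/K_new)² = 366 × (1/0.7)²
= 366 × 2.041 = 747 kip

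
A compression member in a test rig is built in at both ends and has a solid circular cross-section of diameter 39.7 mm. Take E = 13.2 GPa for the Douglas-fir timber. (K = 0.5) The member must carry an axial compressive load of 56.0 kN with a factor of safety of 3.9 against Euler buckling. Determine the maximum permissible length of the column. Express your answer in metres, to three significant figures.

L_max ≈ 0.539 m

I = πd⁴/64 = π×39.7⁴/64 = 1.219×10^5 mm⁴
I = 1.219×10^-7 m⁴
Required critical load P_cr = n·P = 3.9 × 56.0 = 218.4 kN = 2.184×10^5 N
From P_cr = π²EI/(K·L)²:  L = (1/K)·√(π²EI/P_cr) = (1/0.5)·√(π²×1.32×10^10×1.219×10^-7/2.184×10^5)
L = 0.539 m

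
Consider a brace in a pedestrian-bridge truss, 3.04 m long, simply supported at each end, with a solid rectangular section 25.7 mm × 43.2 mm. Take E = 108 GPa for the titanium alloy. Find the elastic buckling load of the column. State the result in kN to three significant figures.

P_cr ≈ 7.05 kN

Buckling occurs about the weak axis: I_min = h·b³/12 with b = 25.7 mm (the shorter side).
I_min = 43.2×25.7³/12 = 6.111×10^4 mm⁴
I = 6.111×10^4 mm⁴ = 6.111×10^-8 m⁴
Effective length L_e = K·L = 1 × 3.04 = 3.040 m
P_cr = π²EI / L_e² = π² × 108×10⁹ × 6.111×10^-8 / 3.040² = 7.048×10^3 N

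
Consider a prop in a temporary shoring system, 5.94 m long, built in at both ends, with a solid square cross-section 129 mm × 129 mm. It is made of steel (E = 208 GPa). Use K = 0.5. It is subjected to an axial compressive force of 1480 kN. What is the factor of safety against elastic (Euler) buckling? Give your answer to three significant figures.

n ≈ 3.63

I = a⁴/12 = 129⁴/12 = 2.308×10^7 mm⁴
I = 2.308×10^7 mm⁴ = 2.308×10^-5 m⁴
Effective length L_e = K·L = 0.5 × 5.94 = 2.970 m
P_cr = π²EI / L_e² = π² × 208×10⁹ × 2.308×10^-5 / 2.970² = 5.371×10^6 N
Factor of safety n = P_cr / P = 5370.7 / 1480 = 3.63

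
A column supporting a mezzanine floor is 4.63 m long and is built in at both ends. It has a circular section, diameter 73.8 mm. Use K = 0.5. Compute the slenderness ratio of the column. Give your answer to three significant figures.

λ ≈ 125

I = πd⁴/64 = π×73.8⁴/64 = 1.456×10^6 mm⁴
A = 4.278×10^3 mm²;  r_min = √(I/A) = √(1.456×10^6/4.278×10^3) = 18.45 mm
L_e = K·L = 0.5 × 4.63 m = 2.315 m = 2315.0 mm
λ = L_e / r_min = 2315.0 / 18.45 = 125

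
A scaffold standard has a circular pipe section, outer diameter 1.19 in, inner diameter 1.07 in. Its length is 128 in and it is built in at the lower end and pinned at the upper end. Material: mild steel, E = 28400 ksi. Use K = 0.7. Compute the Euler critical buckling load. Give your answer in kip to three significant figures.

d_o = 1.19 in, d_i = 1.07 in
I = π(d_o⁴ − d_i⁴)/64 = π(1.19⁴ − 1.070⁴)/64 = 3.409×10^-2 in⁴
Effective length L_e = K·L = 0.7 × 128 = 89.60 in
P_cr = π²EI / L_e² = π² × 28400×10³ × 3.409×10^-2 / 89.60² = 1.190×10^3 lb

P_cr ≈ 1.19 kip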